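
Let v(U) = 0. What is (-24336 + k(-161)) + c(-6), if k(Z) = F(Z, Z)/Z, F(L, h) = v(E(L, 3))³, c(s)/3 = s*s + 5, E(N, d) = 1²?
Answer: -24213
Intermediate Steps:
E(N, d) = 1
c(s) = 15 + 3*s² (c(s) = 3*(s*s + 5) = 3*(s² + 5) = 3*(5 + s²) = 15 + 3*s²)
F(L, h) = 0 (F(L, h) = 0³ = 0)
k(Z) = 0 (k(Z) = 0/Z = 0)
(-24336 + k(-161)) + c(-6) = (-24336 + 0) + (15 + 3*(-6)²) = -24336 + (15 + 3*36) = -24336 + (15 + 108) = -24336 + 123 = -24213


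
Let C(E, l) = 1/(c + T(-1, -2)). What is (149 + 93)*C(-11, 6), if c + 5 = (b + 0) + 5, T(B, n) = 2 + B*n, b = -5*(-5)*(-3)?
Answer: -242/71 ≈ -3.4085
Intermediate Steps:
b = -75 (b = 25*(-3) = -75)
c = -75 (c = -5 + ((-75 + 0) + 5) = -5 + (-75 + 5) = -5 - 70 = -75)
C(E, l) = -1/71 (C(E, l) = 1/(-75 + (2 - 1*(-2))) = 1/(-75 + (2 + 2)) = 1/(-75 + 4) = 1/(-71) = -1/71)
(149 + 93)*C(-11, 6) = (149 + 93)*(-1/71) = 242*(-1/71) = -242/71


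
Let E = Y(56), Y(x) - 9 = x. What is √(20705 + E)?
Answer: √20770 ≈ 144.12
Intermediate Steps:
Y(x) = 9 + x
E = 65 (E = 9 + 56 = 65)
√(20705 + E) = √(20705 + 65) = √20770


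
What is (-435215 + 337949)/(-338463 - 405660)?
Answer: 32422/248041 ≈ 0.13071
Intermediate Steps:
(-435215 + 337949)/(-338463 - 405660) = -97266/(-744123) = -97266*(-1/744123) = 32422/248041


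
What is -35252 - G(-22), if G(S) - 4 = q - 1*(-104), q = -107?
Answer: -35253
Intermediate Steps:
G(S) = 1 (G(S) = 4 + (-107 - 1*(-104)) = 4 + (-107 + 104) = 4 - 3 = 1)
-35252 - G(-22) = -35252 - 1*1 = -35252 - 1 = -35253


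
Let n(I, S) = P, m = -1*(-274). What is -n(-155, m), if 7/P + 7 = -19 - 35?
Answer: 7/61 ≈ 0.11475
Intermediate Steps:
m = 274
P = -7/61 (P = 7/(-7 + (-19 - 35)) = 7/(-7 - 54) = 7/(-61) = 7*(-1/61) = -7/61 ≈ -0.11475)
n(I, S) = -7/61
-n(-155, m) = -1*(-7/61) = 7/61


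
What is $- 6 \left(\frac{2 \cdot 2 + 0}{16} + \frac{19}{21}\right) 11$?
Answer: $- \frac{1067}{14} \approx -76.214$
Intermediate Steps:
$- 6 \left(\frac{2 \cdot 2 + 0}{16} + \frac{19}{21}\right) 11 = - 6 \left(\left(4 + 0\right) \frac{1}{16} + 19 \cdot \frac{1}{21}\right) 11 = - 6 \left(4 \cdot \frac{1}{16} + \frac{19}{21}\right) 11 = - 6 \left(\frac{1}{4} + \frac{19}{21}\right) 11 = \left(-6\right) \frac{97}{84} \cdot 11 = \left(- \frac{97}{14}\right) 11 = - \frac{1067}{14}$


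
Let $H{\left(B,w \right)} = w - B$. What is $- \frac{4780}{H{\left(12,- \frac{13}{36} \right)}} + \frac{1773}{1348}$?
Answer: $\frac{46550565}{119972} \approx 388.01$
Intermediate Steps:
$- \frac{4780}{H{\left(12,- \frac{13}{36} \right)}} + \frac{1773}{1348} = - \frac{4780}{- \frac{13}{36} - 12} + \frac{1773}{1348} = - \frac{4780}{- \frac{445}{36}} + \frac{1773}{1348} = \left(-4780\right) \left(- \frac{36}{445}\right) + \frac{1773}{1348} = \frac{34416}{89} + \frac{1773}{1348} = \frac{46550565}{119972}$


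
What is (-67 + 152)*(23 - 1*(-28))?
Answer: 4335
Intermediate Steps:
(-67 + 152)*(23 - 1*(-28)) = 85*(23 + 28) = 85*51 = 4335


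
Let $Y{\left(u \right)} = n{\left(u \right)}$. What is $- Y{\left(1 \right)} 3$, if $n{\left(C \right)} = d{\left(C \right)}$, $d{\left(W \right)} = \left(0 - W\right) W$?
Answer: $3$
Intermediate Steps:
$d{\left(W \right)} = - W^{2}$ ($d{\left(W \right)} = - W W = - W^{2}$)
$n{\left(C \right)} = - C^{2}$
$Y{\left(u \right)} = - u^{2}$
$- Y{\left(1 \right)} 3 = - \left(-1\right) 1^{2} \cdot 3 = - \left(-1\right) 1 \cdot 3 = \left(-1\right) \left(-1\right) 3 = 1 \cdot 3 = 3$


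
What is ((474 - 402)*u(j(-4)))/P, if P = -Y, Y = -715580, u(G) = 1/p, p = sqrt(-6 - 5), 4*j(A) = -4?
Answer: -18*I*sqrt(11)/1967845 ≈ -3.0337e-5*I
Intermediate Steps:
j(A) = -1 (j(A) = (1/4)*(-4) = -1)
p = I*sqrt(11) (p = sqrt(-11) = I*sqrt(11) ≈ 3.3166*I)
u(G) = -I*sqrt(11)/11 (u(G) = 1/(I*sqrt(11)) = -I*sqrt(11)/11)
P = 715580 (P = -1*(-715580) = 715580)
((474 - 402)*u(j(-4)))/P = ((474 - 402)*(-I*sqrt(11)/11))/715580 = (72*(-I*sqrt(11)/11))*(1/715580) = -72*I*sqrt(11)/11*(1/715580) = -18*I*sqrt(11)/1967845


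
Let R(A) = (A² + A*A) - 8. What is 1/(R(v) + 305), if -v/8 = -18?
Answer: 1/41769 ≈ 2.3941e-5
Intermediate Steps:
v = 144 (v = -8*(-18) = 144)
R(A) = -8 + 2*A² (R(A) = (A² + A²) - 8 = 2*A² - 8 = -8 + 2*A²)
1/(R(v) + 305) = 1/((-8 + 2*144²) + 305) = 1/((-8 + 2*20736) + 305) = 1/((-8 + 41472) + 305) = 1/(41464 + 305) = 1/41769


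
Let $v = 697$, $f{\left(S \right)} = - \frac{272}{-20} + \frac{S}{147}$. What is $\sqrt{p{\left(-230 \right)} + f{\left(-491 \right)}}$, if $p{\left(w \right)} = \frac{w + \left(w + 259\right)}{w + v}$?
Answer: $\frac{2 \sqrt{5908563390}}{49035} \approx 3.1352$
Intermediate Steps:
$f{\left(S \right)} = \frac{68}{5} + \frac{S}{147}$ ($f{\left(S \right)} = \left(-272\right) \left(- \frac{1}{20}\right) + S \frac{1}{147} = \frac{68}{5} + \frac{S}{147}$)
$p{\left(w \right)} = \frac{259 + 2 w}{697 + w}$ ($p{\left(w \right)} = \frac{w + \left(w + 259\right)}{w + 697} = \frac{w + \left(259 + w\right)}{697 + w} = \frac{259 + 2 w}{697 + w}$)
$\sqrt{p{\left(-230 \right)} + f{\left(-491 \right)}} = \sqrt{\frac{259 + 2 \left(-230\right)}{697 - 230} + \left(\frac{68}{5} + \frac{1}{147} \left(-491\right)\right)} = \sqrt{\frac{259 - 460}{467} + \left(\frac{68}{5} - \frac{491}{147}\right)} = \sqrt{\frac{1}{467} \left(-201\right) + \frac{7541}{735}} = \sqrt{- \frac{201}{467} + \frac{7541}{735}} = \sqrt{\frac{3373912}{343245}} = \frac{2 \sqrt{5908563390}}{49035}$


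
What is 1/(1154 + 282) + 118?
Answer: 169449/1436 ≈ 118.00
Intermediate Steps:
1/(1154 + 282) + 118 = 1/1436 + 118 = 169449/1436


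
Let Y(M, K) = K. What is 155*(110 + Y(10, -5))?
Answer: 16275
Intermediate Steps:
155*(110 + Y(10, -5)) = 155*(110 - 5) = 155*105 = 16275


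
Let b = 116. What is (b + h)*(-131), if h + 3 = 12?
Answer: -16375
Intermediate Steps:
h = 9 (h = -3 + 12 = 9)
(b + h)*(-131) = (116 + 9)*(-131) = 125*(-131) = -16375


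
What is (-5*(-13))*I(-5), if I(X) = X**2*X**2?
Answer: 40625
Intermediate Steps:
I(X) = X**4
(-5*(-13))*I(-5) = -5*(-13)*(-5)**4 = 65*625 = 40625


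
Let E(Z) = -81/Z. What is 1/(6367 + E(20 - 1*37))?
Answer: 17/108320 ≈ 0.00015694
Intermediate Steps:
1/(6367 + E(20 - 1*37)) = 1/(6367 - 81/(20 - 1*37)) = 1/(6367 - 81/(20 - 37)) = 1/(6367 - 81/(-17)) = 1/(6367 - 81*(-1/17)) = 1/(6367 + 81/17) = 1/(108320/17) = 17/108320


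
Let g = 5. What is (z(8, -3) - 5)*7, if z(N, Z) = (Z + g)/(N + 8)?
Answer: -273/8 ≈ -34.125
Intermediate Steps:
z(N, Z) = (5 + Z)/(8 + N) (z(N, Z) = (Z + 5)/(N + 8) = (5 + Z)/(8 + N))
(z(8, -3) - 5)*7 = ((5 - 3)/(8 + 8) - 5)*7 = (2/16 - 5)*7 = ((1/16)*2 - 5)*7 = (⅛ - 5)*7 = -39/8*7 = -273/8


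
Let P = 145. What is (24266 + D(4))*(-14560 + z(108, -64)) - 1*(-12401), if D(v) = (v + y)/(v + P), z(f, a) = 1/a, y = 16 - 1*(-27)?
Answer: -3369121542785/9536 ≈ -3.5331e+8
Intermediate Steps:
y = 43 (y = 16 + 27 = 43)
D(v) = (43 + v)/(145 + v) (D(v) = (v + 43)/(v + 145) = (43 + v)/(145 + v))
(24266 + D(4))*(-14560 + z(108, -64)) - 1*(-12401) = (24266 + (43 + 4)/(145 + 4))*(-14560 + 1/(-64)) - 1*(-12401) = (24266 + 47/149)*(-14560 - 1/64) + 12401 = (24266 + (1/149)*47)*(-931841/64) + 12401 = (24266 + 47/149)*(-931841/64) + 12401 = (3615681/149)*(-931841/64) + 12401 = -3369239798721/9536 + 12401 = -3369121542785/9536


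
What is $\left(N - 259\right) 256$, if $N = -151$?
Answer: $-104960$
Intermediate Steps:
$\left(N - 259\right) 256 = \left(-151 - 259\right) 256 = \left(-410\right) 256 = -104960$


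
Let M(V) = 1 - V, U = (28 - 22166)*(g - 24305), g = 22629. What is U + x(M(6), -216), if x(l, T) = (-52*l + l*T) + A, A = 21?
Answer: 37104649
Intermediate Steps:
U = 37103288 (U = (28 - 22166)*(22629 - 24305) = -22138*(-1676) = 37103288)
x(l, T) = 21 - 52*l + T*l (x(l, T) = (-52*l + l*T) + 21 = (-52*l + T*l) + 21 = 21 - 52*l + T*l)
U + x(M(6), -216) = 37103288 + (21 - 52*(1 - 1*6) - 216*(1 - 1*6)) = 37103288 + (21 - 52*(1 - 6) - 216*(1 - 6)) = 37103288 + (21 - 52*(-5) - 216*(-5)) = 37103288 + (21 + 260 + 1080) = 37103288 + 1361 = 37104649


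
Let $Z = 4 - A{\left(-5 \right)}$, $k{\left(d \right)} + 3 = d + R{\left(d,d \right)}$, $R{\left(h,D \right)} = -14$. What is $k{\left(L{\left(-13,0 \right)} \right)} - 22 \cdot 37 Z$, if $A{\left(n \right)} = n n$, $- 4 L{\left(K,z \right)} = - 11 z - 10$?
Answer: $\frac{34159}{2} \approx 17080.0$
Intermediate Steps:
$L{\left(K,z \right)} = \frac{5}{2} + \frac{11 z}{4}$ ($L{\left(K,z \right)} = - \frac{- 11 z - 10}{4} = - \frac{-10 - 11 z}{4} = \frac{5}{2} + \frac{11 z}{4}$)
$A{\left(n \right)} = n^{2}$
$k{\left(d \right)} = -17 + d$ ($k{\left(d \right)} = -3 + \left(d - 14\right) = -3 + \left(-14 + d\right) = -17 + d$)
$Z = -21$ ($Z = 4 - \left(-5\right)^{2} = 4 - 25 = -21$)
$k{\left(L{\left(-13,0 \right)} \right)} - 22 \cdot 37 Z = \left(-17 + \left(\frac{5}{2} + \frac{11}{4} \cdot 0\right)\right) - 22 \cdot 37 \left(-21\right) = \left(-17 + \left(\frac{5}{2} + 0\right)\right) - 814 \left(-21\right) = \left(-17 + \frac{5}{2}\right) - -17094 = - \frac{29}{2} + 17094 = \frac{34159}{2}$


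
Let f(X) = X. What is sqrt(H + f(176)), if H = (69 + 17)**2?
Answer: 2*sqrt(1893) ≈ 87.017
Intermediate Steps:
H = 7396 (H = 86**2 = 7396)
sqrt(H + f(176)) = sqrt(7396 + 176) = sqrt(7572) = 2*sqrt(1893)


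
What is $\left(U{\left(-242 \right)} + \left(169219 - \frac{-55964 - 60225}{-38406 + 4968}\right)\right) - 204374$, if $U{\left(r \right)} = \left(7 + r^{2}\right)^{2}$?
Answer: $\frac{114709957897879}{33438} \approx 3.4305 \cdot 10^{9}$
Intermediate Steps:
$\left(U{\left(-242 \right)} + \left(169219 - \frac{-55964 - 60225}{-38406 + 4968}\right)\right) - 204374 = \left(\left(7 + \left(-242\right)^{2}\right)^{2} + \left(169219 - \frac{-55964 - 60225}{-38406 + 4968}\right)\right) - 204374 = \left(\left(7 + 58564\right)^{2} + \left(169219 - - \frac{116189}{-33438}\right)\right) - 204374 = \left(58571^{2} + \left(169219 - \left(-116189\right) \left(- \frac{1}{33438}\right)\right)\right) - 204374 = \left(3430562041 + \left(169219 - \frac{116189}{33438}\right)\right) - 204374 = \left(3430562041 + \frac{5658228733}{33438}\right) - 204374 = \frac{114716791755691}{33438} - 204374 = \frac{114709957897879}{33438}$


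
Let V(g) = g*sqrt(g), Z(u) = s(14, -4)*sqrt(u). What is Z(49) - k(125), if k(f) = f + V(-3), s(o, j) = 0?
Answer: -125 + 3*I*sqrt(3) ≈ -125.0 + 5.1962*I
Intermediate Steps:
Z(u) = 0 (Z(u) = 0*sqrt(u) = 0)
V(g) = g**(3/2)
k(f) = f - 3*I*sqrt(3) (k(f) = f + (-3)**(3/2) = f - 3*I*sqrt(3))
Z(49) - k(125) = 0 - (125 - 3*I*sqrt(3)) = 0 + (-125 + 3*I*sqrt(3)) = -125 + 3*I*sqrt(3)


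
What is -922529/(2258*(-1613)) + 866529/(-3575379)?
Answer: 47452916675/4340693642122 ≈ 0.010932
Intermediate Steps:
-922529/(2258*(-1613)) + 866529/(-3575379) = -922529/(-3642154) + 866529*(-1/3575379) = -922529*(-1/3642154) - 288843/1191793 = 922529/3642154 - 288843/1191793 = 47452916675/4340693642122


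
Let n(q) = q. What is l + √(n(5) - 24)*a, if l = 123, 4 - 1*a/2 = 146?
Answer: 123 - 284*I*√19 ≈ 123.0 - 1237.9*I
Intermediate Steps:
a = -284 (a = 8 - 2*146 = 8 - 292 = -284)
l + √(n(5) - 24)*a = 123 + √(5 - 24)*(-284) = 123 + √(-19)*(-284) = 123 + (I*√19)*(-284) = 123 - 284*I*√19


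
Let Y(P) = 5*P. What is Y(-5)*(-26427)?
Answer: 660675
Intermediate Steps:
Y(-5)*(-26427) = (5*(-5))*(-26427) = -25*(-26427) = 660675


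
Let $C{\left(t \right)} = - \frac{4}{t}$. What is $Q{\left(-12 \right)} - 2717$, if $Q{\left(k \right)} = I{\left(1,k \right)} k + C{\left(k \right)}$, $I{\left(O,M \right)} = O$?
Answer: $- \frac{8186}{3} \approx -2728.7$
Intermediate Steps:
$Q{\left(k \right)} = k - \frac{4}{k}$ ($Q{\left(k \right)} = 1 k - \frac{4}{k} = k - \frac{4}{k}$)
$Q{\left(-12 \right)} - 2717 = \left(-12 - \frac{4}{-12}\right) - 2717 = \left(-12 - - \frac{1}{3}\right) - 2717 = \left(-12 + \frac{1}{3}\right) - 2717 = - \frac{35}{3} - 2717 = - \frac{8186}{3}$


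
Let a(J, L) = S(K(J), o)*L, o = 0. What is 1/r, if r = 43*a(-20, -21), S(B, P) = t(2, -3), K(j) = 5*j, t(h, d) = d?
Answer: 1/2709 ≈ 0.00036914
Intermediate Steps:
S(B, P) = -3
a(J, L) = -3*L
r = 2709 (r = 43*(-3*(-21)) = 43*63 = 2709)
1/r = 1/2709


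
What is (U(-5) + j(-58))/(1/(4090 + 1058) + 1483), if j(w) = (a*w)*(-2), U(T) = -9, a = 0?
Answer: -46332/7634485 ≈ -0.0060688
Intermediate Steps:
j(w) = 0 (j(w) = (0*w)*(-2) = 0*(-2) = 0)
(U(-5) + j(-58))/(1/(4090 + 1058) + 1483) = (-9 + 0)/(1/(4090 + 1058) + 1483) = -9/(1/5148 + 1483) = -9/7634485/5148 = -9*5148/7634485 = -46332/7634485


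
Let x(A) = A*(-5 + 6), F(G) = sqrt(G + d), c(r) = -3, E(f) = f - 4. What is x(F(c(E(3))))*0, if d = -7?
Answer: 0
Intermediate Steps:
E(f) = -4 + f
F(G) = sqrt(-7 + G) (F(G) = sqrt(G - 7) = sqrt(-7 + G))
x(A) = A (x(A) = A*1 = A)
x(F(c(E(3))))*0 = sqrt(-7 - 3)*0 = sqrt(-10)*0 = (I*sqrt(10))*0 = 0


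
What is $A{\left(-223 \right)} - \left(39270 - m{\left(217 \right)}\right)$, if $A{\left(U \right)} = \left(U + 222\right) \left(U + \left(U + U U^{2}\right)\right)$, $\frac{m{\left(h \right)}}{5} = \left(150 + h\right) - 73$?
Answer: $11052213$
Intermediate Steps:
$m{\left(h \right)} = 385 + 5 h$ ($m{\left(h \right)} = 5 \left(\left(150 + h\right) - 73\right) = 5 \left(77 + h\right) = 385 + 5 h$)
$A{\left(U \right)} = \left(222 + U\right) \left(U^{3} + 2 U\right)$ ($A{\left(U \right)} = \left(222 + U\right) \left(U + \left(U + U^{3}\right)\right) = \left(222 + U\right) \left(U^{3} + 2 U\right)$)
$A{\left(-223 \right)} - \left(39270 - m{\left(217 \right)}\right) = - 223 \left(444 + \left(-223\right)^{3} + 2 \left(-223\right) + 222 \left(-223\right)^{2}\right) - \left(39270 - \left(385 + 5 \cdot 217\right)\right) = - 223 \left(444 - 11089567 - 446 + 222 \cdot 49729\right) - \left(39270 - \left(385 + 1085\right)\right) = - 223 \left(444 - 11089567 - 446 + 11039838\right) - \left(39270 - 1470\right) = \left(-223\right) \left(-49731\right) - \left(39270 - 1470\right) = 11090013 - 37800 = 11052213$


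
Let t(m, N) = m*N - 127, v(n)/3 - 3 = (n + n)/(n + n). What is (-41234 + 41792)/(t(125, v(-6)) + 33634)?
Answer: 186/11669 ≈ 0.015940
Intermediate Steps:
v(n) = 12 (v(n) = 9 + 3*((n + n)/(n + n)) = 9 + 3*((2*n)/((2*n))) = 9 + 3*((2*n)*(1/(2*n))) = 9 + 3*1 = 9 + 3 = 12)
t(m, N) = -127 + N*m (t(m, N) = N*m - 127 = -127 + N*m)
(-41234 + 41792)/(t(125, v(-6)) + 33634) = (-41234 + 41792)/((-127 + 12*125) + 33634) = 558/((-127 + 1500) + 33634) = 558/(1373 + 33634) = 558/35007 = 558*(1/35007) = 186/11669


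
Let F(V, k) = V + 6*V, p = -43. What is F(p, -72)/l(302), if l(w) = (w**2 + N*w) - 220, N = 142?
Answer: -43/19124 ≈ -0.0022485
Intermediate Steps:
l(w) = -220 + w**2 + 142*w (l(w) = (w**2 + 142*w) - 220 = -220 + w**2 + 142*w)
F(V, k) = 7*V
F(p, -72)/l(302) = (7*(-43))/(-220 + 302**2 + 142*302) = -301/(-220 + 91204 + 42884) = -301/133868 = -301*1/133868 = -43/19124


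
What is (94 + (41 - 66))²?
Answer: 4761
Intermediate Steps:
(94 + (41 - 66))² = (94 - 25)² = 69² = 4761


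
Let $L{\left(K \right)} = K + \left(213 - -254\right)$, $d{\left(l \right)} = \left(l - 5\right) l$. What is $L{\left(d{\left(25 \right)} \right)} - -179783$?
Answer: $180750$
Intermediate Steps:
$d{\left(l \right)} = l \left(-5 + l\right)$ ($d{\left(l \right)} = \left(-5 + l\right) l = l \left(-5 + l\right)$)
$L{\left(K \right)} = 467 + K$ ($L{\left(K \right)} = K + \left(213 + 254\right) = K + 467 = 467 + K$)
$L{\left(d{\left(25 \right)} \right)} - -179783 = \left(467 + 25 \left(-5 + 25\right)\right) - -179783 = \left(467 + 25 \cdot 20\right) + 179783 = \left(467 + 500\right) + 179783 = 967 + 179783 = 180750$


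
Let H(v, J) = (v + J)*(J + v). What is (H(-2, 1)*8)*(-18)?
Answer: -144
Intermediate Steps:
H(v, J) = (J + v)² (H(v, J) = (J + v)*(J + v) = (J + v)²)
(H(-2, 1)*8)*(-18) = ((1 - 2)²*8)*(-18) = ((-1)²*8)*(-18) = (1*8)*(-18) = 8*(-18) = -144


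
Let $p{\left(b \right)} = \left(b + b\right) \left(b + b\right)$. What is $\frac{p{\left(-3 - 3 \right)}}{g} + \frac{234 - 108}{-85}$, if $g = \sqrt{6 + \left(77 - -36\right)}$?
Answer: $- \frac{126}{85} + \frac{144 \sqrt{119}}{119} \approx 11.718$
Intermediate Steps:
$p{\left(b \right)} = 4 b^{2}$ ($p{\left(b \right)} = 2 b 2 b = 4 b^{2}$)
$g = \sqrt{119}$ ($g = \sqrt{6 + \left(77 + 36\right)} = \sqrt{6 + 113} = \sqrt{119} \approx 10.909$)
$\frac{p{\left(-3 - 3 \right)}}{g} + \frac{234 - 108}{-85} = \frac{4 \left(-3 - 3\right)^{2}}{\sqrt{119}} + \frac{234 - 108}{-85} = 4 \left(-6\right)^{2} \frac{\sqrt{119}}{119} + 126 \left(- \frac{1}{85}\right) = 4 \cdot 36 \frac{\sqrt{119}}{119} - \frac{126}{85} = 144 \frac{\sqrt{119}}{119} - \frac{126}{85} = \frac{144 \sqrt{119}}{119} - \frac{126}{85} = - \frac{126}{85} + \frac{144 \sqrt{119}}{119}$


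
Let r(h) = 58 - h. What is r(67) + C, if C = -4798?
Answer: -4807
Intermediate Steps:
r(67) + C = (58 - 1*67) - 4798 = (58 - 67) - 4798 = -9 - 4798 = -4807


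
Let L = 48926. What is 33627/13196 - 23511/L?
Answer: 39264219/18989044 ≈ 2.0677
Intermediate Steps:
33627/13196 - 23511/L = 33627/13196 - 23511/48926 = 33627*(1/13196) - 23511*1/48926 = 33627/13196 - 1383/2878 = 39264219/18989044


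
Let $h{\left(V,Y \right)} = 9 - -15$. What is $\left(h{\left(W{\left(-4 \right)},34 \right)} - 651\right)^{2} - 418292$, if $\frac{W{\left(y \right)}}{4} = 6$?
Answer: $-25163$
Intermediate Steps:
$W{\left(y \right)} = 24$ ($W{\left(y \right)} = 4 \cdot 6 = 24$)
$h{\left(V,Y \right)} = 24$ ($h{\left(V,Y \right)} = 9 + 15 = 24$)
$\left(h{\left(W{\left(-4 \right)},34 \right)} - 651\right)^{2} - 418292 = \left(24 - 651\right)^{2} - 418292 = \left(-627\right)^{2} - 418292 = 393129 - 418292 = -25163$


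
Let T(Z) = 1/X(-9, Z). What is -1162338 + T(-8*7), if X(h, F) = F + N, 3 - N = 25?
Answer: -90662365/78 ≈ -1.1623e+6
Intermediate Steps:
N = -22 (N = 3 - 1*25 = 3 - 25 = -22)
X(h, F) = -22 + F (X(h, F) = F - 22 = -22 + F)
T(Z) = 1/(-22 + Z)
-1162338 + T(-8*7) = -1162338 + 1/(-22 - 8*7) = -1162338 + 1/(-22 - 56) = -1162338 + 1/(-78) = -1162338 - 1/78 = -90662365/78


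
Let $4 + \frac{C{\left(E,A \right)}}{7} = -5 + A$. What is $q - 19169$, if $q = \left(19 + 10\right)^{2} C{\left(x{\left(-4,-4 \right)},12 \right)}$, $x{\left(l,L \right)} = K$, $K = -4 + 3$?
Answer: $-1508$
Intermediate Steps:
$K = -1$
$x{\left(l,L \right)} = -1$
$C{\left(E,A \right)} = -63 + 7 A$ ($C{\left(E,A \right)} = -28 + 7 \left(-5 + A\right) = -28 + \left(-35 + 7 A\right) = -63 + 7 A$)
$q = 17661$ ($q = \left(19 + 10\right)^{2} \left(-63 + 7 \cdot 12\right) = 29^{2} \left(-63 + 84\right) = 841 \cdot 21 = 17661$)
$q - 19169 = 17661 - 19169 = -1508$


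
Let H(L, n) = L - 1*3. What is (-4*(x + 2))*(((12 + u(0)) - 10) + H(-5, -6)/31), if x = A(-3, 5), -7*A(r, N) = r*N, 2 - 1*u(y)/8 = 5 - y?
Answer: 80040/217 ≈ 368.85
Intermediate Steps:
H(L, n) = -3 + L (H(L, n) = L - 3 = -3 + L)
u(y) = -24 + 8*y (u(y) = 16 - 8*(5 - y) = 16 + (-40 + 8*y) = -24 + 8*y)
A(r, N) = -N*r/7 (A(r, N) = -r*N/7 = -N*r/7)
x = 15/7 (x = -⅐*5*(-3) = 15/7 ≈ 2.1429)
(-4*(x + 2))*(((12 + u(0)) - 10) + H(-5, -6)/31) = (-4*(15/7 + 2))*(((12 + (-24 + 8*0)) - 10) + (-3 - 5)/31) = (-4*29/7)*(((12 + (-24 + 0)) - 10) - 8*1/31) = -116*(((12 - 24) - 10) - 8/31)/7 = -116*((-12 - 10) - 8/31)/7 = -116*(-22 - 8/31)/7 = -116/7*(-690/31) = 80040/217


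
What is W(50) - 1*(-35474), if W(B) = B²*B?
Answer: 160474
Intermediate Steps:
W(B) = B³
W(50) - 1*(-35474) = 50³ - 1*(-35474) = 125000 + 35474 = 160474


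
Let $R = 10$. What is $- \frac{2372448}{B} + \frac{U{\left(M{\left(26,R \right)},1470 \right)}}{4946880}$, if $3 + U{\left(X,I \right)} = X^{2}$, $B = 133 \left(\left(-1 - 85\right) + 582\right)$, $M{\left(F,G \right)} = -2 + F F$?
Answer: $- \frac{731640505061}{20395986240} \approx -35.872$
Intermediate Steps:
$M{\left(F,G \right)} = -2 + F^{2}$
$B = 65968$ ($B = 133 \left(\left(-1 - 85\right) + 582\right) = 133 \left(-86 + 582\right) = 133 \cdot 496 = 65968$)
$U{\left(X,I \right)} = -3 + X^{2}$
$- \frac{2372448}{B} + \frac{U{\left(M{\left(26,R \right)},1470 \right)}}{4946880} = - \frac{2372448}{65968} + \frac{-3 + \left(-2 + 26^{2}\right)^{2}}{4946880} = \left(-2372448\right) \frac{1}{65968} + \left(-3 + \left(-2 + 676\right)^{2}\right) \frac{1}{4946880} = - \frac{148278}{4123} + \left(-3 + 674^{2}\right) \frac{1}{4946880} = - \frac{148278}{4123} + \left(-3 + 454276\right) \frac{1}{4946880} = - \frac{148278}{4123} + 454273 \cdot \frac{1}{4946880} = - \frac{148278}{4123} + \frac{454273}{4946880} = - \frac{731640505061}{20395986240}$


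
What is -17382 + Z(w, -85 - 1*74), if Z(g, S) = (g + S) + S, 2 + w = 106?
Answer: -17596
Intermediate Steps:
w = 104 (w = -2 + 106 = 104)
Z(g, S) = g + 2*S (Z(g, S) = (S + g) + S = g + 2*S)
-17382 + Z(w, -85 - 1*74) = -17382 + (104 + 2*(-85 - 1*74)) = -17382 + (104 + 2*(-85 - 74)) = -17382 + (104 + 2*(-159)) = -17382 + (104 - 318) = -17382 - 214 = -17596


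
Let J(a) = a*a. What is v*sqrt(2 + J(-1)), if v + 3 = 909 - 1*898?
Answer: 8*sqrt(3) ≈ 13.856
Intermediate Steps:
J(a) = a**2
v = 8 (v = -3 + (909 - 1*898) = -3 + (909 - 898) = -3 + 11 = 8)
v*sqrt(2 + J(-1)) = 8*sqrt(2 + (-1)**2) = 8*sqrt(2 + 1) = 8*sqrt(3)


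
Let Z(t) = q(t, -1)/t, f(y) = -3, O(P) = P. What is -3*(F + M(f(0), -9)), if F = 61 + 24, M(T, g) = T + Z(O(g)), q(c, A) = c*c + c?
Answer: -222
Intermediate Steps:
q(c, A) = c + c² (q(c, A) = c² + c = c + c²)
Z(t) = 1 + t (Z(t) = (t*(1 + t))/t = 1 + t)
M(T, g) = 1 + T + g (M(T, g) = T + (1 + g) = 1 + T + g)
F = 85
-3*(F + M(f(0), -9)) = -3*(85 + (1 - 3 - 9)) = -3*(85 - 11) = -3*74 = -222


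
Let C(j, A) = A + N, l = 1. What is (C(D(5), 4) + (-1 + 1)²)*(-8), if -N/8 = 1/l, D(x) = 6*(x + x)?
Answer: 32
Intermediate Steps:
D(x) = 12*x (D(x) = 6*(2*x) = 12*x)
N = -8 (N = -8/1 = -8*1 = -8)
C(j, A) = -8 + A (C(j, A) = A - 8 = -8 + A)
(C(D(5), 4) + (-1 + 1)²)*(-8) = ((-8 + 4) + (-1 + 1)²)*(-8) = (-4 + 0²)*(-8) = (-4 + 0)*(-8) = -4*(-8) = 32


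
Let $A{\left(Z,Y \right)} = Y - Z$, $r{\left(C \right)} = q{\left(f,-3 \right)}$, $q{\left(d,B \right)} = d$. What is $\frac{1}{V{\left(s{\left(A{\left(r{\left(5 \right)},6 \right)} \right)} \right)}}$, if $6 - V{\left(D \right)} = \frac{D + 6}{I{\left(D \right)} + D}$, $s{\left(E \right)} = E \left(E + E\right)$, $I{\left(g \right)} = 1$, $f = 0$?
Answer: $\frac{73}{360} \approx 0.20278$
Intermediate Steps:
$r{\left(C \right)} = 0$
$s{\left(E \right)} = 2 E^{2}$ ($s{\left(E \right)} = E 2 E = 2 E^{2}$)
$V{\left(D \right)} = 6 - \frac{6 + D}{1 + D}$ ($V{\left(D \right)} = 6 - \frac{D + 6}{1 + D} = 6 - \frac{6 + D}{1 + D}$)
$\frac{1}{V{\left(s{\left(A{\left(r{\left(5 \right)},6 \right)} \right)} \right)}} = \frac{1}{5 \cdot 2 \left(6 - 0\right)^{2} \frac{1}{1 + 2 \left(6 - 0\right)^{2}}} = \frac{1}{5 \cdot 2 \left(6 + 0\right)^{2} \frac{1}{1 + 2 \left(6 + 0\right)^{2}}} = \frac{1}{5 \cdot 2 \cdot 6^{2} \frac{1}{1 + 2 \cdot 6^{2}}} = \frac{1}{5 \cdot 2 \cdot 36 \frac{1}{1 + 2 \cdot 36}} = \frac{1}{5 \cdot 72 \frac{1}{1 + 72}} = \frac{1}{5 \cdot 72 \cdot \frac{1}{73}} = \frac{1}{\frac{360}{73}} = \frac{73}{360}$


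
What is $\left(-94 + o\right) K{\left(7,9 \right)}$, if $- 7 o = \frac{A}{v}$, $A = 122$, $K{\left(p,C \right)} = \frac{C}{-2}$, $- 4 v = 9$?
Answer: $\frac{2717}{7} \approx 388.14$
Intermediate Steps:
$v = - \frac{9}{4}$ ($v = \left(- \frac{1}{4}\right) 9 = - \frac{9}{4} \approx -2.25$)
$K{\left(p,C \right)} = - \frac{C}{2}$ ($K{\left(p,C \right)} = C \left(- \frac{1}{2}\right) = - \frac{C}{2}$)
$o = \frac{488}{63}$ ($o = - \frac{122 \frac{1}{- \frac{9}{4}}}{7} = - \frac{122 \left(- \frac{4}{9}\right)}{7} = \left(- \frac{1}{7}\right) \left(- \frac{488}{9}\right) = \frac{488}{63} \approx 7.746$)
$\left(-94 + o\right) K{\left(7,9 \right)} = \left(-94 + \frac{488}{63}\right) \left(\left(- \frac{1}{2}\right) 9\right) = \left(- \frac{5434}{63}\right) \left(- \frac{9}{2}\right) = \frac{2717}{7}$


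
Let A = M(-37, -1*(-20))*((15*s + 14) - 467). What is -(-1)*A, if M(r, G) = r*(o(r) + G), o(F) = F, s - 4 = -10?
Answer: -341547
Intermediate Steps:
s = -6 (s = 4 - 10 = -6)
M(r, G) = r*(G + r) (M(r, G) = r*(r + G) = r*(G + r))
A = -341547 (A = (-37*(-1*(-20) - 37))*((15*(-6) + 14) - 467) = (-37*(20 - 37))*((-90 + 14) - 467) = (-37*(-17))*(-76 - 467) = 629*(-543) = -341547)
-(-1)*A = -(-1)*(-341547) = -1*341547 = -341547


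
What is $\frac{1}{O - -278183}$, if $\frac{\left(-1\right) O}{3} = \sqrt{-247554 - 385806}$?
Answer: $\frac{278183}{77391481729} + \frac{12 i \sqrt{39585}}{77391481729} \approx 3.5945 \cdot 10^{-6} + 3.085 \cdot 10^{-8} i$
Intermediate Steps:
$O = - 12 i \sqrt{39585}$ ($O = - 3 \sqrt{-247554 - 385806} = - 3 \sqrt{-633360} = - 3 \cdot 4 i \sqrt{39585} = - 12 i \sqrt{39585} \approx - 2387.5 i$)
$\frac{1}{O - -278183} = \frac{1}{- 12 i \sqrt{39585} - -278183} = \frac{1}{- 12 i \sqrt{39585} + 278183} = \frac{1}{278183 - 12 i \sqrt{39585}}$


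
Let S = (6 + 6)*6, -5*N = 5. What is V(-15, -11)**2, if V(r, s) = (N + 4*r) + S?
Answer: 121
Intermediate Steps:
N = -1 (N = -1/5*5 = -1)
S = 72 (S = 12*6 = 72)
V(r, s) = 71 + 4*r (V(r, s) = (-1 + 4*r) + 72 = 71 + 4*r)
V(-15, -11)**2 = (71 + 4*(-15))**2 = (71 - 60)**2 = 11**2 = 121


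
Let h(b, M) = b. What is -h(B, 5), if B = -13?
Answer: 13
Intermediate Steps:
-h(B, 5) = -1*(-13) = 13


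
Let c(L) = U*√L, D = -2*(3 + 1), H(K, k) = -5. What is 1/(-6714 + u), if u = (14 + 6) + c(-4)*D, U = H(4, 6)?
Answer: -3347/22408018 - 20*I/11204009 ≈ -0.00014937 - 1.7851e-6*I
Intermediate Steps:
U = -5
D = -8 (D = -2*4 = -8)
c(L) = -5*√L
u = 20 + 80*I (u = (14 + 6) - 10*I*(-8) = 20 - 10*I*(-8) = 20 + 80*I ≈ 20.0 + 80.0*I)
1/(-6714 + u) = 1/(-6714 + (20 + 80*I)) = 1/(-6694 + 80*I) = (-6694 - 80*I)/44816036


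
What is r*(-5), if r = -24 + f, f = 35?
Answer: -55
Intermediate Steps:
r = 11 (r = -24 + 35 = 11)
r*(-5) = 11*(-5) = -55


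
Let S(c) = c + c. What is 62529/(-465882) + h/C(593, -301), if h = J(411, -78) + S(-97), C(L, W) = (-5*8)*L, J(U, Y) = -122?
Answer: -27832691/230223355 ≈ -0.12089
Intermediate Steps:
S(c) = 2*c
C(L, W) = -40*L
h = -316 (h = -122 + 2*(-97) = -122 - 194 = -316)
62529/(-465882) + h/C(593, -301) = 62529/(-465882) - 316/((-40*593)) = 62529*(-1/465882) - 316/(-23720) = -20843/155294 - 316*(-1/23720) = -20843/155294 + 79/5930 = -27832691/230223355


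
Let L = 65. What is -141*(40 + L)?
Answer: -14805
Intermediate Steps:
-141*(40 + L) = -141*(40 + 65) = -141*105 = -14805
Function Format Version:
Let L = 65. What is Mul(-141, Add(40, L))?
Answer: -14805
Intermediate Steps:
Mul(-141, Add(40, L)) = Mul(-141, Add(40, 65)) = Mul(-141, 105) = -14805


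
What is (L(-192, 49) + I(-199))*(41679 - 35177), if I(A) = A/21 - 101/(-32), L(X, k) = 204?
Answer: 431866091/336 ≈ 1.2853e+6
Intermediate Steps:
I(A) = 101/32 + A/21 (I(A) = A*(1/21) - 101*(-1/32) = A/21 + 101/32 = 101/32 + A/21)
(L(-192, 49) + I(-199))*(41679 - 35177) = (204 + (101/32 + (1/21)*(-199)))*(41679 - 35177) = (204 + (101/32 - 199/21))*6502 = (204 - 4247/672)*6502 = (132841/672)*6502 = 431866091/336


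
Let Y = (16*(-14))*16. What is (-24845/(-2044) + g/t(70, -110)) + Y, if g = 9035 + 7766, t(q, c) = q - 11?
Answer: -396408965/120596 ≈ -3287.1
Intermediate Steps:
t(q, c) = -11 + q
Y = -3584 (Y = -224*16 = -3584)
g = 16801
(-24845/(-2044) + g/t(70, -110)) + Y = (-24845/(-2044) + 16801/(-11 + 70)) - 3584 = (-24845*(-1/2044) + 16801/59) - 3584 = (24845/2044 + 16801*(1/59)) - 3584 = (24845/2044 + 16801/59) - 3584 = 35807099/120596 - 3584 = -396408965/120596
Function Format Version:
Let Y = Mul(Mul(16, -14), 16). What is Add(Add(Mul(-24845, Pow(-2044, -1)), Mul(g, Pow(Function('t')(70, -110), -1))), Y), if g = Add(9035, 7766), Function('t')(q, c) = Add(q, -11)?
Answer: Rational(-396408965, 120596) ≈ -3287.1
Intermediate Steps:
Function('t')(q, c) = Add(-11, q)
Y = -3584 (Y = Mul(-224, 16) = -3584)
g = 16801
Add(Add(Mul(-24845, Pow(-2044, -1)), Mul(g, Pow(Function('t')(70, -110), -1))), Y) = Add(Add(Mul(-24845, Pow(-2044, -1)), Mul(16801, Pow(Add(-11, 70), -1))), -3584) = Add(Add(Mul(-24845, Rational(-1, 2044)), Mul(16801, Pow(59, -1))), -3584) = Add(Add(Rational(24845, 2044), Mul(16801, Rational(1, 59))), -3584) = Add(Add(Rational(24845, 2044), Rational(16801, 59)), -3584) = Add(Rational(35807099, 120596), -3584) = Rational(-396408965, 120596)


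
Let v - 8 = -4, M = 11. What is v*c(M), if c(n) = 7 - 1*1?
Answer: 24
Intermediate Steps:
v = 4 (v = 8 - 4 = 4)
c(n) = 6 (c(n) = 7 - 1 = 6)
v*c(M) = 4*6 = 24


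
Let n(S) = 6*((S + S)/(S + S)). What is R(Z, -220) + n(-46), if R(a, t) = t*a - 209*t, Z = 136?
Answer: 16066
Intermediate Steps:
R(a, t) = -209*t + a*t (R(a, t) = a*t - 209*t = -209*t + a*t)
n(S) = 6 (n(S) = 6*((2*S)/((2*S))) = 6*((2*S)*(1/(2*S))) = 6*1 = 6)
R(Z, -220) + n(-46) = -220*(-209 + 136) + 6 = -220*(-73) + 6 = 16060 + 6 = 16066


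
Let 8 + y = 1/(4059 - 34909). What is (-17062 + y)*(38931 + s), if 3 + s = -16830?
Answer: -5818508376549/15425 ≈ -3.7721e+8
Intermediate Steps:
s = -16833 (s = -3 - 16830 = -16833)
y = -246801/30850 (y = -8 + 1/(4059 - 34909) = -8 + 1/(-30850) = -8 - 1/30850 = -246801/30850 ≈ -8.0000)
(-17062 + y)*(38931 + s) = (-17062 - 246801/30850)*(38931 - 16833) = -526609501/30850*22098 = -5818508376549/15425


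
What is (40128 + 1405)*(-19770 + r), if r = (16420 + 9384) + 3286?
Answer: 387087560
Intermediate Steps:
r = 29090 (r = 25804 + 3286 = 29090)
(40128 + 1405)*(-19770 + r) = (40128 + 1405)*(-19770 + 29090) = 41533*9320 = 387087560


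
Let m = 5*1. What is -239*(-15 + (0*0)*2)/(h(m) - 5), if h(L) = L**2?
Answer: 717/4 ≈ 179.25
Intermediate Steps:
m = 5
-239*(-15 + (0*0)*2)/(h(m) - 5) = -239*(-15 + (0*0)*2)/(5**2 - 5) = -239*(-15 + 0*2)/(25 - 5) = -239*(-15 + 0)/20 = -(-3585)/20 = -239*(-3/4) = 717/4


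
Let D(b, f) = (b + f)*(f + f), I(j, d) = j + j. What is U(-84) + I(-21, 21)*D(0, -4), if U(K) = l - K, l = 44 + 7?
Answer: -1209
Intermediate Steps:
I(j, d) = 2*j
D(b, f) = 2*f*(b + f) (D(b, f) = (b + f)*(2*f) = 2*f*(b + f))
l = 51
U(K) = 51 - K
U(-84) + I(-21, 21)*D(0, -4) = (51 - 1*(-84)) + (2*(-21))*(2*(-4)*(0 - 4)) = (51 + 84) - 84*(-4)*(-4) = 135 - 42*32 = 135 - 1344 = -1209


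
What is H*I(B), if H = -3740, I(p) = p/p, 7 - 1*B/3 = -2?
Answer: -3740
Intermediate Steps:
B = 27 (B = 21 - 3*(-2) = 21 + 6 = 27)
I(p) = 1
H*I(B) = -3740*1 = -3740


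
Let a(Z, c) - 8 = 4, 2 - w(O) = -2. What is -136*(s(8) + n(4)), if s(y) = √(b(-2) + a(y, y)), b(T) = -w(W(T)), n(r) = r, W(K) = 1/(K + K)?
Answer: -544 - 272*√2 ≈ -928.67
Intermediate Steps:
W(K) = 1/(2*K)
w(O) = 4 (w(O) = 2 - 1*(-2) = 2 + 2 = 4)
a(Z, c) = 12 (a(Z, c) = 8 + 4 = 12)
b(T) = -4 (b(T) = -1*4 = -4)
s(y) = 2*√2 (s(y) = √(-4 + 12) = √8 = 2*√2)
-136*(s(8) + n(4)) = -136*(2*√2 + 4) = -136*(4 + 2*√2) = -544 - 272*√2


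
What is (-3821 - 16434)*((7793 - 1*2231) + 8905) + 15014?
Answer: -293014071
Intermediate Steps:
(-3821 - 16434)*((7793 - 1*2231) + 8905) + 15014 = -20255*((7793 - 2231) + 8905) + 15014 = -20255*(5562 + 8905) + 15014 = -20255*14467 + 15014 = -293029085 + 15014 = -293014071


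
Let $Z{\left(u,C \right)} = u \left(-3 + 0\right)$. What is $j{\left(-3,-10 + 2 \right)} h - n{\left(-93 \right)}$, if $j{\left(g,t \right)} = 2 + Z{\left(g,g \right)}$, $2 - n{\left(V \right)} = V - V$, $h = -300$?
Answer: $-3302$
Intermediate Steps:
$Z{\left(u,C \right)} = - 3 u$ ($Z{\left(u,C \right)} = u \left(-3\right) = - 3 u$)
$n{\left(V \right)} = 2$ ($n{\left(V \right)} = 2 - \left(V - V\right) = 2 - 0 = 2 + 0 = 2$)
$j{\left(g,t \right)} = 2 - 3 g$
$j{\left(-3,-10 + 2 \right)} h - n{\left(-93 \right)} = \left(2 - -9\right) \left(-300\right) - 2 = \left(2 + 9\right) \left(-300\right) - 2 = 11 \left(-300\right) - 2 = -3300 - 2 = -3302$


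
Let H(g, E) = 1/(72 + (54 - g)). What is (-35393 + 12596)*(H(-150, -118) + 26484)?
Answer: -55545536415/92 ≈ -6.0376e+8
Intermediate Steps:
H(g, E) = 1/(126 - g)
(-35393 + 12596)*(H(-150, -118) + 26484) = (-35393 + 12596)*(-1/(-126 - 150) + 26484) = -22797*(-1/(-276) + 26484) = -22797*(-1*(-1/276) + 26484) = -22797*(1/276 + 26484) = -22797*7309585/276 = -55545536415/92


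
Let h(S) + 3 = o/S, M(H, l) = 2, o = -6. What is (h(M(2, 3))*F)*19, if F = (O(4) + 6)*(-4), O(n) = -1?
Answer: 2280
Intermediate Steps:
h(S) = -3 - 6/S
F = -20 (F = (-1 + 6)*(-4) = 5*(-4) = -20)
(h(M(2, 3))*F)*19 = ((-3 - 6/2)*(-20))*19 = ((-3 - 6*½)*(-20))*19 = ((-3 - 3)*(-20))*19 = -6*(-20)*19 = 120*19 = 2280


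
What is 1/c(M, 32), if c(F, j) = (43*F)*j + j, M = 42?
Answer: 1/57824 ≈ 1.7294e-5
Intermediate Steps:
c(F, j) = j + 43*F*j (c(F, j) = 43*F*j + j = j + 43*F*j)
1/c(M, 32) = 1/(32*(1 + 43*42)) = 1/(32*(1 + 1806)) = 1/(32*1807) = 1/57824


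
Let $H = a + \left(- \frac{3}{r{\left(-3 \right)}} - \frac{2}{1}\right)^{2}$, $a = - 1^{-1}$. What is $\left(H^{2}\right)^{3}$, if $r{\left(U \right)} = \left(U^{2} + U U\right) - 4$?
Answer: $\frac{200432715733265625}{56693912375296} \approx 3535.3$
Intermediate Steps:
$r{\left(U \right)} = -4 + 2 U^{2}$ ($r{\left(U \right)} = \left(U^{2} + U^{2}\right) - 4 = 2 U^{2} - 4 = -4 + 2 U^{2}$)
$a = -1$ ($a = \left(-1\right) 1 = -1$)
$H = \frac{765}{196}$ ($H = -1 + \left(- \frac{3}{-4 + 2 \left(-3\right)^{2}} - \frac{2}{1}\right)^{2} = -1 + \left(- \frac{3}{-4 + 2 \cdot 9} - 2\right)^{2} = -1 + \left(- \frac{3}{-4 + 18} - 2\right)^{2} = -1 + \left(- \frac{3}{14} - 2\right)^{2} = -1 + \left(- \frac{31}{14}\right)^{2} = -1 + \frac{961}{196} = \frac{765}{196} \approx 3.9031$)
$\left(H^{2}\right)^{3} = \left(\left(\frac{765}{196}\right)^{2}\right)^{3} = \left(\frac{585225}{38416}\right)^{3} = \frac{200432715733265625}{56693912375296}$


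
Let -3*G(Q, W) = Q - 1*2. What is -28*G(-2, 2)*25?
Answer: -2800/3 ≈ -933.33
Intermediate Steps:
G(Q, W) = ⅔ - Q/3 (G(Q, W) = -(Q - 1*2)/3 = -(Q - 2)/3 = -(-2 + Q)/3 = ⅔ - Q/3)
-28*G(-2, 2)*25 = -28*(⅔ - ⅓*(-2))*25 = -28*(⅔ + ⅔)*25 = -28*4/3*25 = -112/3*25 = -2800/3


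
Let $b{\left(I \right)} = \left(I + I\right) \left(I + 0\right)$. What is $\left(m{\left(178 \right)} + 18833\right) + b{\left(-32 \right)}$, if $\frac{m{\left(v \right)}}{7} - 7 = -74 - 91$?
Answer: $19775$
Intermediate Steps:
$m{\left(v \right)} = -1106$ ($m{\left(v \right)} = 49 + 7 \left(-74 - 91\right) = 49 + 7 \left(-165\right) = 49 - 1155 = -1106$)
$b{\left(I \right)} = 2 I^{2}$ ($b{\left(I \right)} = 2 I I = 2 I^{2}$)
$\left(m{\left(178 \right)} + 18833\right) + b{\left(-32 \right)} = \left(-1106 + 18833\right) + 2 \left(-32\right)^{2} = 17727 + 2 \cdot 1024 = 17727 + 2048 = 19775$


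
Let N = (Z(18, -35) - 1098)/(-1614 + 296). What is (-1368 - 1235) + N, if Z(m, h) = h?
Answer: -3429621/1318 ≈ -2602.1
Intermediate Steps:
N = 1133/1318 (N = (-35 - 1098)/(-1614 + 296) = -1133/(-1318) = -1133*(-1/1318) = 1133/1318 ≈ 0.85964)
(-1368 - 1235) + N = (-1368 - 1235) + 1133/1318 = -2603 + 1133/1318 = -3429621/1318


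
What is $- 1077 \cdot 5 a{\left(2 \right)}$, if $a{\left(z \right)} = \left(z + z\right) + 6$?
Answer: $-53850$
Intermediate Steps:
$a{\left(z \right)} = 6 + 2 z$ ($a{\left(z \right)} = 2 z + 6 = 6 + 2 z$)
$- 1077 \cdot 5 a{\left(2 \right)} = - 1077 \cdot 5 \left(6 + 2 \cdot 2\right) = - 1077 \cdot 5 \left(6 + 4\right) = - 1077 \cdot 5 \cdot 10 = \left(-1077\right) 50 = -53850$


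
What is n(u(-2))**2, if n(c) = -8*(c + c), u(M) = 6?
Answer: 9216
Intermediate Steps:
n(c) = -16*c
n(u(-2))**2 = (-16*6)**2 = (-96)**2 = 9216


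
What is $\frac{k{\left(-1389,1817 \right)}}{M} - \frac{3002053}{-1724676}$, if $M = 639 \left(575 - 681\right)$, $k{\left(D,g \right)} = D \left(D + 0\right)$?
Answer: $- \frac{173561809283}{6489955788} \approx -26.743$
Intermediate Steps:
$k{\left(D,g \right)} = D^{2}$ ($k{\left(D,g \right)} = D D = D^{2}$)
$M = -67734$ ($M = 639 \left(-106\right) = -67734$)
$\frac{k{\left(-1389,1817 \right)}}{M} - \frac{3002053}{-1724676} = \frac{\left(-1389\right)^{2}}{-67734} - \frac{3002053}{-1724676} = 1929321 \left(- \frac{1}{67734}\right) - - \frac{3002053}{1724676} = - \frac{214369}{7526} + \frac{3002053}{1724676} = - \frac{173561809283}{6489955788}$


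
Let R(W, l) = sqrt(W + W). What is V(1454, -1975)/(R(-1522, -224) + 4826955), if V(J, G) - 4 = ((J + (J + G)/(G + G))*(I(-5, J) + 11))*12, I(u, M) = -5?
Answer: 199628818153296/9203300357152255 - 413570912*I*sqrt(761)/46016501785761275 ≈ 0.021691 - 2.4793e-7*I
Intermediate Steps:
R(W, l) = sqrt(2)*sqrt(W) (R(W, l) = sqrt(2*W) = sqrt(2)*sqrt(W))
V(J, G) = 4 + 72*J + 36*(G + J)/G (V(J, G) = 4 + ((J + (J + G)/(G + G))*(-5 + 11))*12 = 4 + ((J + (G + J)/((2*G)))*6)*12 = 4 + ((J + (G + J)*(1/(2*G)))*6)*12 = 4 + ((J + (G + J)/(2*G))*6)*12 = 4 + (6*J + 3*(G + J)/G)*12 = 4 + (72*J + 36*(G + J)/G) = 4 + 72*J + 36*(G + J)/G)
V(1454, -1975)/(R(-1522, -224) + 4826955) = (40 + 72*1454 + 36*1454/(-1975))/(sqrt(2)*sqrt(-1522) + 4826955) = (40 + 104688 + 36*1454*(-1/1975))/(sqrt(2)*(I*sqrt(1522)) + 4826955) = (40 + 104688 - 52344/1975)/(2*I*sqrt(761) + 4826955) = 206785456/(1975*(4826955 + 2*I*sqrt(761)))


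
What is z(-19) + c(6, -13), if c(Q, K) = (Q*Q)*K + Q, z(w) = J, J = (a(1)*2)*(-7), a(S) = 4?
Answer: -518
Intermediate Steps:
J = -56 (J = (4*2)*(-7) = 8*(-7) = -56)
z(w) = -56
c(Q, K) = Q + K*Q² (c(Q, K) = Q²*K + Q = K*Q² + Q = Q + K*Q²)
z(-19) + c(6, -13) = -56 + 6*(1 - 13*6) = -56 + 6*(1 - 78) = -56 + 6*(-77) = -56 - 462 = -518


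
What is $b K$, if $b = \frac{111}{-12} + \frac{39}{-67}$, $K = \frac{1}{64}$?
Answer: $- \frac{2635}{17152} \approx -0.15363$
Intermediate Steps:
$K = \frac{1}{64} \approx 0.015625$
$b = - \frac{2635}{268}$ ($b = 111 \left(- \frac{1}{12}\right) + 39 \left(- \frac{1}{67}\right) = - \frac{37}{4} - \frac{39}{67} = - \frac{2635}{268} \approx -9.8321$)
$b K = \left(- \frac{2635}{268}\right) \frac{1}{64} = - \frac{2635}{17152}$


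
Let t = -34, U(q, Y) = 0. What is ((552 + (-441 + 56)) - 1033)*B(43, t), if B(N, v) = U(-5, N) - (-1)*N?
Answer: -37238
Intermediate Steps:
B(N, v) = N (B(N, v) = 0 - (-1)*N = 0 + N = N)
((552 + (-441 + 56)) - 1033)*B(43, t) = ((552 + (-441 + 56)) - 1033)*43 = ((552 - 385) - 1033)*43 = (167 - 1033)*43 = -866*43 = -37238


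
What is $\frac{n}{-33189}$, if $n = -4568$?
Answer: $\frac{4568}{33189} \approx 0.13764$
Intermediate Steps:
$\frac{n}{-33189} = - \frac{4568}{-33189} = \left(-4568\right) \left(- \frac{1}{33189}\right) = \frac{4568}{33189}$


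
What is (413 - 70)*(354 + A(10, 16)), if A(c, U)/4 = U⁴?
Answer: 90036814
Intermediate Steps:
A(c, U) = 4*U⁴
(413 - 70)*(354 + A(10, 16)) = (413 - 70)*(354 + 4*16⁴) = 343*(354 + 4*65536) = 343*(354 + 262144) = 343*262498 = 90036814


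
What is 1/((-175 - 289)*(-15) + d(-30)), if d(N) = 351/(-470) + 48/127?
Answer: 59690/415420383 ≈ 0.00014369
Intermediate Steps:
d(N) = -22017/59690 (d(N) = 351*(-1/470) + 48*(1/127) = -351/470 + 48/127 = -22017/59690)
1/((-175 - 289)*(-15) + d(-30)) = 1/((-175 - 289)*(-15) - 22017/59690) = 1/(-464*(-15) - 22017/59690) = 1/(6960 - 22017/59690) = 1/(415420383/59690) = 59690/415420383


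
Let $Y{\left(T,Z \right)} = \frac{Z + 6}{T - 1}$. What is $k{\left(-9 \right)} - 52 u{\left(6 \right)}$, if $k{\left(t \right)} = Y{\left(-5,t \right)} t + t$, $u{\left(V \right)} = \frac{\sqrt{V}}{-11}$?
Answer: $- \frac{27}{2} + \frac{52 \sqrt{6}}{11} \approx -1.9206$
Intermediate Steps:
$u{\left(V \right)} = - \frac{\sqrt{V}}{11}$
$Y{\left(T,Z \right)} = \frac{6 + Z}{-1 + T}$
$k{\left(t \right)} = t + t \left(-1 - \frac{t}{6}\right)$ ($k{\left(t \right)} = \frac{6 + t}{-1 - 5} t + t = \frac{6 + t}{-6} t + t = - \frac{6 + t}{6} t + t = \left(-1 - \frac{t}{6}\right) t + t = t \left(-1 - \frac{t}{6}\right) + t = t + t \left(-1 - \frac{t}{6}\right)$)
$k{\left(-9 \right)} - 52 u{\left(6 \right)} = - \frac{\left(-9\right)^{2}}{6} - 52 \left(- \frac{\sqrt{6}}{11}\right) = \left(- \frac{1}{6}\right) 81 + \frac{52 \sqrt{6}}{11} = - \frac{27}{2} + \frac{52 \sqrt{6}}{11}$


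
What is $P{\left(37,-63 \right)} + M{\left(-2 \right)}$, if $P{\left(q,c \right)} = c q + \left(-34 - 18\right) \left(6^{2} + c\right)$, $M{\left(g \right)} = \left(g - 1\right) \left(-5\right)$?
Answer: $-912$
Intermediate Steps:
$M{\left(g \right)} = 5 - 5 g$ ($M{\left(g \right)} = \left(-1 + g\right) \left(-5\right) = 5 - 5 g$)
$P{\left(q,c \right)} = -1872 - 52 c + c q$ ($P{\left(q,c \right)} = c q - 52 \left(36 + c\right) = c q - \left(1872 + 52 c\right) = -1872 - 52 c + c q$)
$P{\left(37,-63 \right)} + M{\left(-2 \right)} = \left(-1872 - -3276 - 2331\right) + \left(5 - -10\right) = \left(-1872 + 3276 - 2331\right) + \left(5 + 10\right) = -927 + 15 = -912$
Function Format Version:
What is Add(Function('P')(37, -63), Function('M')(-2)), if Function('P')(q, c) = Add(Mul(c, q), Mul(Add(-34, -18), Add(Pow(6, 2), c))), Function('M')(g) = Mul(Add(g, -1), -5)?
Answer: -912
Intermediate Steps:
Function('M')(g) = Add(5, Mul(-5, g)) (Function('M')(g) = Mul(Add(-1, g), -5) = Add(5, Mul(-5, g)))
Function('P')(q, c) = Add(-1872, Mul(-52, c), Mul(c, q)) (Function('P')(q, c) = Add(Mul(c, q), Mul(-52, Add(36, c))) = Add(Mul(c, q), Add(-1872, Mul(-52, c))) = Add(-1872, Mul(-52, c), Mul(c, q)))
Add(Function('P')(37, -63), Function('M')(-2)) = Add(Add(-1872, Mul(-52, -63), Mul(-63, 37)), Add(5, Mul(-5, -2))) = Add(Add(-1872, 3276, -2331), Add(5, 10)) = Add(-927, 15) = -912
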